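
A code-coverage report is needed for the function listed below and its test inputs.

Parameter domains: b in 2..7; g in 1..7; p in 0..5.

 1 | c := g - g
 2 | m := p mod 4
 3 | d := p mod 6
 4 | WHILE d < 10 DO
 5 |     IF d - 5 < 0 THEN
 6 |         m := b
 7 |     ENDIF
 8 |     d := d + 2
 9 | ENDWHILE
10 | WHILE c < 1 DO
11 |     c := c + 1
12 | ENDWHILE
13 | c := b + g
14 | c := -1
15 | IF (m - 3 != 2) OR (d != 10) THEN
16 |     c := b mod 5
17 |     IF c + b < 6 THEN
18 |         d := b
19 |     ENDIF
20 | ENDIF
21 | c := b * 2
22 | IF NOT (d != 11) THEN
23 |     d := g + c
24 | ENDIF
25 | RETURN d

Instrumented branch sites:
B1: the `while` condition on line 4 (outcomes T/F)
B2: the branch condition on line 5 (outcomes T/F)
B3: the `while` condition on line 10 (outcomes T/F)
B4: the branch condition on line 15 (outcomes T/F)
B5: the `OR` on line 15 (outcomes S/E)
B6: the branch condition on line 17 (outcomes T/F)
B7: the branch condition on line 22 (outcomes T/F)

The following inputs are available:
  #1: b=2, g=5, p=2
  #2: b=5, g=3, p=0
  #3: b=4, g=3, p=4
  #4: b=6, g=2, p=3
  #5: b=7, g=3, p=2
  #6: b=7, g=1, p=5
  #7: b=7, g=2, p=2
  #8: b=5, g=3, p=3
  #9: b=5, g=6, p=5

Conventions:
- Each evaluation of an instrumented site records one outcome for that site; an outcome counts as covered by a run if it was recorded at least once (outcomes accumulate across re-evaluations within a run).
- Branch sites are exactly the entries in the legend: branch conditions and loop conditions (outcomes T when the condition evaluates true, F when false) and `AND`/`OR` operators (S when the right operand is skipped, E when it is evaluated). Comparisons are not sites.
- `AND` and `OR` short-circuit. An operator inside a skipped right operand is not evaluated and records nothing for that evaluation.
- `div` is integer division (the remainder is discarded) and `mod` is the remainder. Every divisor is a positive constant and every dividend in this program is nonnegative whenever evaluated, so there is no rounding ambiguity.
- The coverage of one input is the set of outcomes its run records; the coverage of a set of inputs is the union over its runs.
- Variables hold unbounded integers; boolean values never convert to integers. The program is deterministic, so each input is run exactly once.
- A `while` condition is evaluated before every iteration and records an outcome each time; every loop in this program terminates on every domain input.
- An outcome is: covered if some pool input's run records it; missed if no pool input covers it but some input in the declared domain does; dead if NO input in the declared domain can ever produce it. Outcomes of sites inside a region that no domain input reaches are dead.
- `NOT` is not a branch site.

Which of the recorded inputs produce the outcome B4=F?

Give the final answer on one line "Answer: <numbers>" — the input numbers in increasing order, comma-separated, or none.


input #1 (b=2, g=5, p=2): does not produce B4=F
input #2 (b=5, g=3, p=0): produces B4=F
input #3 (b=4, g=3, p=4): does not produce B4=F
input #4 (b=6, g=2, p=3): does not produce B4=F
input #5 (b=7, g=3, p=2): does not produce B4=F
input #6 (b=7, g=1, p=5): does not produce B4=F
input #7 (b=7, g=2, p=2): does not produce B4=F
input #8 (b=5, g=3, p=3): does not produce B4=F
input #9 (b=5, g=6, p=5): does not produce B4=F
Answer: 2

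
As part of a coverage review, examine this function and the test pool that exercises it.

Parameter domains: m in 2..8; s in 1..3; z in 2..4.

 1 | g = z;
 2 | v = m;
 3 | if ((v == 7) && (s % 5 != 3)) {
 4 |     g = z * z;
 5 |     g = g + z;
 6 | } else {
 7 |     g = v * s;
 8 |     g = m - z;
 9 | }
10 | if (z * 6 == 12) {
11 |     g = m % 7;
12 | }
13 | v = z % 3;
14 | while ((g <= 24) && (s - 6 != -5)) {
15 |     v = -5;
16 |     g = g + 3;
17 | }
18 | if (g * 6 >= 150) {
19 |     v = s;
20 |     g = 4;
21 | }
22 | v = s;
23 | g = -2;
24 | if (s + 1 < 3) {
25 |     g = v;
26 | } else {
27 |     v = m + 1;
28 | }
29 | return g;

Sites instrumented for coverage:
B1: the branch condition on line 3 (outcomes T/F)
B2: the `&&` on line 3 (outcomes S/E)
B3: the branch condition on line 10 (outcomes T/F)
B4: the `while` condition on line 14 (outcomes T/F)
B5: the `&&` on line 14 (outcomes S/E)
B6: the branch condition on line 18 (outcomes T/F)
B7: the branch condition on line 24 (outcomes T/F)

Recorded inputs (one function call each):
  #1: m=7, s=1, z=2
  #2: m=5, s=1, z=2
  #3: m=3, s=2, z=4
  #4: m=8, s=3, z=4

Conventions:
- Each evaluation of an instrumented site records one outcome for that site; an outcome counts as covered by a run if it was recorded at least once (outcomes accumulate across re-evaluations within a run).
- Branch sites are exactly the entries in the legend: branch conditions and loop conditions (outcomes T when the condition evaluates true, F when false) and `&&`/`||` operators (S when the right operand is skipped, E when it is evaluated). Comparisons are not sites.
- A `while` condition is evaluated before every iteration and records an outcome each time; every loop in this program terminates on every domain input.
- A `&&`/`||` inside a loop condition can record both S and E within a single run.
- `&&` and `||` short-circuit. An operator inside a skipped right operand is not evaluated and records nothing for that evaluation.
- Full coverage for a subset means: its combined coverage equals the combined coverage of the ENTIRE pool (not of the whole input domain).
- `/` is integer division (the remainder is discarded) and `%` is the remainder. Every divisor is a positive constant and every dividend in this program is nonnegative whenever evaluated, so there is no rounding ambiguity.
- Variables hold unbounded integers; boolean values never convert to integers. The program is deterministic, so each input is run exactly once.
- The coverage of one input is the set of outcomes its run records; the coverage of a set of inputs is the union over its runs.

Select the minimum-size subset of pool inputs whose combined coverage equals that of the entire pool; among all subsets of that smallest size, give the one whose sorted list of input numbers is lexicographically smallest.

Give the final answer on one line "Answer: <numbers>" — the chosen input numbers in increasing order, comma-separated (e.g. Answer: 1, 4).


test 1 (m=7, s=1, z=2) fires B2->E, B1->T, B3->T, B5->E, B4->F, B6->F, B7->T; hits B1=T, B2=E, B3=T, B4=F, B5=E, B6=F, B7=T
test 2 (m=5, s=1, z=2) fires B2->S, B1->F, B3->T, B5->E, B4->F, B6->F, B7->T; hits B1=F, B2=S, B3=T, B4=F, B5=E, B6=F, B7=T
test 3 (m=3, s=2, z=4) fires B2->S, B1->F, B3->F, B5->E, B4->T, B5->E, B4->T, B5->E, B4->T, B5->E, B4->T, B5->E, B4->T, B5->E, ...; hits B1=F, B2=S, B3=F, B4=T, B4=F, B5=S, B5=E, B6=T, B7=F
test 4 (m=8, s=3, z=4) fires B2->S, B1->F, B3->F, B5->E, B4->T, B5->E, B4->T, B5->E, B4->T, B5->E, B4->T, B5->E, B4->T, B5->E, ...; hits B1=F, B2=S, B3=F, B4=T, B4=F, B5=S, B5=E, B6=T, B7=F
the full pool covers 14 outcomes: B1=T, B1=F, B2=S, B2=E, B3=T, B3=F, B4=T, B4=F, B5=S, B5=E, B6=T, B6=F, B7=T, B7=F
no size-1 subset reaches all 14 outcomes (best union: 9/14)
at size 2, {1, 3} reaches all 14 outcomes; every lexicographically earlier size-2 subset fails
Answer: 1, 3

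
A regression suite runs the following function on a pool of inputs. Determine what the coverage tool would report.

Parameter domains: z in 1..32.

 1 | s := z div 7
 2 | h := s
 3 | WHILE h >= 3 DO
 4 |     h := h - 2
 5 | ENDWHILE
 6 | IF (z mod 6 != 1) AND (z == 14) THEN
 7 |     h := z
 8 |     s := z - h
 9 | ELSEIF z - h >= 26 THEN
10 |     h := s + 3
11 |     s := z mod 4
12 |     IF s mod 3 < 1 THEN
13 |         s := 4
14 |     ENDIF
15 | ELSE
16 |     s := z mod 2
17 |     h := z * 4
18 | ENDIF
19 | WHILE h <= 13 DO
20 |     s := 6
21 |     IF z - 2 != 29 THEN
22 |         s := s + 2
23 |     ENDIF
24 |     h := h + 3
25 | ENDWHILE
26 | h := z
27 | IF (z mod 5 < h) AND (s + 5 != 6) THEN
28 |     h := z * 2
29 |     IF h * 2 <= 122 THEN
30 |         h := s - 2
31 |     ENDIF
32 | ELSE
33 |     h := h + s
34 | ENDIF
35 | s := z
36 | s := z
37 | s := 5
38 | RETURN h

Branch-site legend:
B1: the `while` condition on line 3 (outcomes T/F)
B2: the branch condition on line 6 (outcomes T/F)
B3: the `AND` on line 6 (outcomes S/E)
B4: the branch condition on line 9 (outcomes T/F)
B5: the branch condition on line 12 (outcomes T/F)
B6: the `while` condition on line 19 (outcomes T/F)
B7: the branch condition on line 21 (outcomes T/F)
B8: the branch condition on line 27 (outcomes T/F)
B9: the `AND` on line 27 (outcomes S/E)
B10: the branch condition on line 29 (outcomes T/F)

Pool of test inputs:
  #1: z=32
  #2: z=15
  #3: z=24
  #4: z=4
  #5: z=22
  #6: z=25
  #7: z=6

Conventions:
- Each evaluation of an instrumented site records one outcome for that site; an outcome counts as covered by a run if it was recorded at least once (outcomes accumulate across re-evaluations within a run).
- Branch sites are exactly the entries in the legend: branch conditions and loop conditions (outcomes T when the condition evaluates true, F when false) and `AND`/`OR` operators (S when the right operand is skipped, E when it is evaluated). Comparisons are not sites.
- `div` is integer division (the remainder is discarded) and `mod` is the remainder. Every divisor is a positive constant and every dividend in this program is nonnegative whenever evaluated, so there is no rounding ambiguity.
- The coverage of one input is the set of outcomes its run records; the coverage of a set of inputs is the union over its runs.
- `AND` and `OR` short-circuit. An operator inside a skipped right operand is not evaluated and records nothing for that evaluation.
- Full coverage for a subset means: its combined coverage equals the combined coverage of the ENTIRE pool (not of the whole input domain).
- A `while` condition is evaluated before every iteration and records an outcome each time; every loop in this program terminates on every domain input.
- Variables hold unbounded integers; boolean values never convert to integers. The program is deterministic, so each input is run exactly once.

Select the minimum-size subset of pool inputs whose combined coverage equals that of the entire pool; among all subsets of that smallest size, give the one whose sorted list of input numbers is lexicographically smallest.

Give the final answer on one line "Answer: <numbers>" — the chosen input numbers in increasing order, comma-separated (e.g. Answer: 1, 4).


input #1 (z=32): events B1->T, B1->F, B3->E, B2->F, B4->T, B5->T, B6->T, B7->T, B6->T, B7->T, B6->T, B7->T, B6->F, B9->E, ...; covers B1=T, B1=F, B2=F, B3=E, B4=T, B5=T, B6=T, B6=F, B7=T, B8=T, B9=E, B10=F
input #2 (z=15): events B1->F, B3->E, B2->F, B4->F, B6->F, B9->E, B8->F; covers B1=F, B2=F, B3=E, B4=F, B6=F, B8=F, B9=E
input #3 (z=24): events B1->T, B1->F, B3->E, B2->F, B4->F, B6->F, B9->E, B8->T, B10->T; covers B1=T, B1=F, B2=F, B3=E, B4=F, B6=F, B8=T, B9=E, B10=T
input #4 (z=4): events B1->F, B3->E, B2->F, B4->F, B6->F, B9->S, B8->F; covers B1=F, B2=F, B3=E, B4=F, B6=F, B8=F, B9=S
input #5 (z=22): events B1->T, B1->F, B3->E, B2->F, B4->F, B6->F, B9->E, B8->T, B10->T; covers B1=T, B1=F, B2=F, B3=E, B4=F, B6=F, B8=T, B9=E, B10=T
input #6 (z=25): events B1->T, B1->F, B3->S, B2->F, B4->F, B6->F, B9->E, B8->F; covers B1=T, B1=F, B2=F, B3=S, B4=F, B6=F, B8=F, B9=E
input #7 (z=6): events B1->F, B3->E, B2->F, B4->F, B6->F, B9->E, B8->T, B10->T; covers B1=F, B2=F, B3=E, B4=F, B6=F, B8=T, B9=E, B10=T
union over all inputs: B1=T, B1=F, B2=F, B3=S, B3=E, B4=T, B4=F, B5=T, B6=T, B6=F, B7=T, B8=T, B8=F, B9=S, B9=E, B10=T, B10=F (17 outcomes)
size 1 is not enough: best union over all size-1 subsets is 12/17
size 2 is not enough: best union over all size-2 subsets is 15/17
size 3 is not enough: best union over all size-3 subsets is 16/17
at size 4, {1, 3, 4, 6} reaches all 17 outcomes; every lexicographically earlier size-4 subset fails
Answer: 1, 3, 4, 6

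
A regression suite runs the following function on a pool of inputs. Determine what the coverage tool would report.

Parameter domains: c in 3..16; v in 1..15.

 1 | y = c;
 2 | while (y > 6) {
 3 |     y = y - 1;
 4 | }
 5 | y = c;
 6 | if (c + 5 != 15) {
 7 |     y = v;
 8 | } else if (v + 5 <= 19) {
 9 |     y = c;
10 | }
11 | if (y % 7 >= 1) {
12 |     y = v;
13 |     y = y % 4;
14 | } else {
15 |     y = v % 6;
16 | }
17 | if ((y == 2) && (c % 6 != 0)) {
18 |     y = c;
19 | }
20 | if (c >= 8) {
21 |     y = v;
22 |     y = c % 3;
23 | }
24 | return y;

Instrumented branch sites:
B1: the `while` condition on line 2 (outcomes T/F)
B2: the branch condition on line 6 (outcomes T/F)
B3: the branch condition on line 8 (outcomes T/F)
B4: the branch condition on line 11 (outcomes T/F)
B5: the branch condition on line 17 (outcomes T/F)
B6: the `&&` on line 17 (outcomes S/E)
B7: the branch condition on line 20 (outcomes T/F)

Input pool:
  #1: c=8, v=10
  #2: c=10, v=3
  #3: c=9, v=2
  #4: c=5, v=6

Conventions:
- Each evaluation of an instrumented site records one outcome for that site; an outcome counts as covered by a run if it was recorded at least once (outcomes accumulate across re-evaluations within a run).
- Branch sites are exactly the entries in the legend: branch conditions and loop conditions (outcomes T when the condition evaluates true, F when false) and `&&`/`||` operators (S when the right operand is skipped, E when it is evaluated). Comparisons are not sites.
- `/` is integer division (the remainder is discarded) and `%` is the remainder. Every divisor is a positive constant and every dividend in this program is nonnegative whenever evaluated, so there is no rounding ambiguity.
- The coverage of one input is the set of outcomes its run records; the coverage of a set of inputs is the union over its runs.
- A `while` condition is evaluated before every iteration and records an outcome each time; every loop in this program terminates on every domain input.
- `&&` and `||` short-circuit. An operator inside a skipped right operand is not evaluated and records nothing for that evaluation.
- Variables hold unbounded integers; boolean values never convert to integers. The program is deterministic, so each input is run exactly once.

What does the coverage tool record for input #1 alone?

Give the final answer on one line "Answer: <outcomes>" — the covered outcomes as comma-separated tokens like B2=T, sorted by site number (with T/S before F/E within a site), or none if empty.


Running input #1 (c=8, v=10), event by event:
  B1->T, B1->T, B1->F, B2->T, B4->T, B6->E, B5->T, B7->T
as a set, this run covers: B1=T, B1=F, B2=T, B4=T, B5=T, B6=E, B7=T
Answer: B1=T, B1=F, B2=T, B4=T, B5=T, B6=E, B7=T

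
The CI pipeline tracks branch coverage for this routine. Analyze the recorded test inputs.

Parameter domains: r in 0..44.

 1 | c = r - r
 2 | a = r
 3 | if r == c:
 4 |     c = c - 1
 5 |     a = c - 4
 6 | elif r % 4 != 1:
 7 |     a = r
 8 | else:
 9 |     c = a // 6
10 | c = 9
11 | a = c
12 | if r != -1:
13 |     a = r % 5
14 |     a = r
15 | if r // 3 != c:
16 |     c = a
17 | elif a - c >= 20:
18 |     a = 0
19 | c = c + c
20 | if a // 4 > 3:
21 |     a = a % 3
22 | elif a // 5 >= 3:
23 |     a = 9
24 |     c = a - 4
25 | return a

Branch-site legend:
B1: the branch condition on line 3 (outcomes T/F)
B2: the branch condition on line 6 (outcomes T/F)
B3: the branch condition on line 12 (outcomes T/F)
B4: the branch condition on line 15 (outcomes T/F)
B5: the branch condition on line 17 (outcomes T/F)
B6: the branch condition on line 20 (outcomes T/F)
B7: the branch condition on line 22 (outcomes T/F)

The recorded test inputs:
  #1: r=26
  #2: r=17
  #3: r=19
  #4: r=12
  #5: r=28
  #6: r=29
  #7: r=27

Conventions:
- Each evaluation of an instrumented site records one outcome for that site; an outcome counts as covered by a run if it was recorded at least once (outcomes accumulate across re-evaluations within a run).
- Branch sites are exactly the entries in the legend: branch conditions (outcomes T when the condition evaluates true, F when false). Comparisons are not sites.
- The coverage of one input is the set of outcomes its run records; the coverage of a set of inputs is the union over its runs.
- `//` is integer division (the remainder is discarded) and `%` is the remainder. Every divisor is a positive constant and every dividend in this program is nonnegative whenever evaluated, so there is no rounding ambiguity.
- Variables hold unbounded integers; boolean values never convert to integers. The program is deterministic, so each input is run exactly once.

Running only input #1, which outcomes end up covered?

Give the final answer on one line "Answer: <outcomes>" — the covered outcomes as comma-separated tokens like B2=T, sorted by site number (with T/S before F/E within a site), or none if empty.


Event log for input #1 (r=26):
  B1->F, B2->T, B3->T, B4->T, B6->T
distinct outcomes covered: B1=F, B2=T, B3=T, B4=T, B6=T
Answer: B1=F, B2=T, B3=T, B4=T, B6=T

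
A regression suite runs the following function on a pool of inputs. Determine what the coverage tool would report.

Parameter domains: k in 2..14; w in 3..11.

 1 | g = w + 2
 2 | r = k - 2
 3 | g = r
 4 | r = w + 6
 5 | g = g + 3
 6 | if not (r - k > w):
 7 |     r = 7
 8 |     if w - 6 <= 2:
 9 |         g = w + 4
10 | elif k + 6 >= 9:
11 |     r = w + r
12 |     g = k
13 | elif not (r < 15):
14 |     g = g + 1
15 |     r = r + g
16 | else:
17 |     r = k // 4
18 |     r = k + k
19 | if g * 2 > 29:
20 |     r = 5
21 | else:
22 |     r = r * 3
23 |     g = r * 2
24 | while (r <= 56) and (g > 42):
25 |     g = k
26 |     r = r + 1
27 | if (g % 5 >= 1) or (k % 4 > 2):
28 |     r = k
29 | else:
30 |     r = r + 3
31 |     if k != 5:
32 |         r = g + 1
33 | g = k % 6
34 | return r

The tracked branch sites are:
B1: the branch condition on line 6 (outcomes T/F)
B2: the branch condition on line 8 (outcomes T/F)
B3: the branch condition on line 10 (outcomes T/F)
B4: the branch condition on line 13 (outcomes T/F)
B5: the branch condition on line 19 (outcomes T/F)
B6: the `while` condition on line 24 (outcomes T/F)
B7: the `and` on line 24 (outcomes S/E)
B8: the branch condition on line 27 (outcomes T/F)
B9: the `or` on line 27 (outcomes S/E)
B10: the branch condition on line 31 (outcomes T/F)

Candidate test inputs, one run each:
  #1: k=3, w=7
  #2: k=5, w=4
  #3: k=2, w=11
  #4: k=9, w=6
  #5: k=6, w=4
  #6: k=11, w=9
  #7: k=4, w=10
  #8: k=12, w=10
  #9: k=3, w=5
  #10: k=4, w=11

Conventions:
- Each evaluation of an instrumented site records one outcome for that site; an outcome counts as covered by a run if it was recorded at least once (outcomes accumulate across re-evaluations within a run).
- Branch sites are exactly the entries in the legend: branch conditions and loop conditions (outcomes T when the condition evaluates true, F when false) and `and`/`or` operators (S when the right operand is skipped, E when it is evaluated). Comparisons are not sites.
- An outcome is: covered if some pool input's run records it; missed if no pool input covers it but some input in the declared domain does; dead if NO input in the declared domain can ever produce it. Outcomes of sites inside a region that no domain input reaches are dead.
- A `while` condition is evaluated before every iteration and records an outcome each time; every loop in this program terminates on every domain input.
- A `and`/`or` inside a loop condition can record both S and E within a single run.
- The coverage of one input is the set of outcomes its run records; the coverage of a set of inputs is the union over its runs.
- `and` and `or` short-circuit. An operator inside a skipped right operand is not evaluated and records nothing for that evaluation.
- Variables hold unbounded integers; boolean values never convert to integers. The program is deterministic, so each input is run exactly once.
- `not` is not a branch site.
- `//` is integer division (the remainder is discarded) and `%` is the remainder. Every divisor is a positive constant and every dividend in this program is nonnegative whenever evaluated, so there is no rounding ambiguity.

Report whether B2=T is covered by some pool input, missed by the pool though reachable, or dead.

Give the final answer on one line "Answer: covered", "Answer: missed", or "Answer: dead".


B2=T is recorded by pool input(s) 4, 5 -> covered
Answer: covered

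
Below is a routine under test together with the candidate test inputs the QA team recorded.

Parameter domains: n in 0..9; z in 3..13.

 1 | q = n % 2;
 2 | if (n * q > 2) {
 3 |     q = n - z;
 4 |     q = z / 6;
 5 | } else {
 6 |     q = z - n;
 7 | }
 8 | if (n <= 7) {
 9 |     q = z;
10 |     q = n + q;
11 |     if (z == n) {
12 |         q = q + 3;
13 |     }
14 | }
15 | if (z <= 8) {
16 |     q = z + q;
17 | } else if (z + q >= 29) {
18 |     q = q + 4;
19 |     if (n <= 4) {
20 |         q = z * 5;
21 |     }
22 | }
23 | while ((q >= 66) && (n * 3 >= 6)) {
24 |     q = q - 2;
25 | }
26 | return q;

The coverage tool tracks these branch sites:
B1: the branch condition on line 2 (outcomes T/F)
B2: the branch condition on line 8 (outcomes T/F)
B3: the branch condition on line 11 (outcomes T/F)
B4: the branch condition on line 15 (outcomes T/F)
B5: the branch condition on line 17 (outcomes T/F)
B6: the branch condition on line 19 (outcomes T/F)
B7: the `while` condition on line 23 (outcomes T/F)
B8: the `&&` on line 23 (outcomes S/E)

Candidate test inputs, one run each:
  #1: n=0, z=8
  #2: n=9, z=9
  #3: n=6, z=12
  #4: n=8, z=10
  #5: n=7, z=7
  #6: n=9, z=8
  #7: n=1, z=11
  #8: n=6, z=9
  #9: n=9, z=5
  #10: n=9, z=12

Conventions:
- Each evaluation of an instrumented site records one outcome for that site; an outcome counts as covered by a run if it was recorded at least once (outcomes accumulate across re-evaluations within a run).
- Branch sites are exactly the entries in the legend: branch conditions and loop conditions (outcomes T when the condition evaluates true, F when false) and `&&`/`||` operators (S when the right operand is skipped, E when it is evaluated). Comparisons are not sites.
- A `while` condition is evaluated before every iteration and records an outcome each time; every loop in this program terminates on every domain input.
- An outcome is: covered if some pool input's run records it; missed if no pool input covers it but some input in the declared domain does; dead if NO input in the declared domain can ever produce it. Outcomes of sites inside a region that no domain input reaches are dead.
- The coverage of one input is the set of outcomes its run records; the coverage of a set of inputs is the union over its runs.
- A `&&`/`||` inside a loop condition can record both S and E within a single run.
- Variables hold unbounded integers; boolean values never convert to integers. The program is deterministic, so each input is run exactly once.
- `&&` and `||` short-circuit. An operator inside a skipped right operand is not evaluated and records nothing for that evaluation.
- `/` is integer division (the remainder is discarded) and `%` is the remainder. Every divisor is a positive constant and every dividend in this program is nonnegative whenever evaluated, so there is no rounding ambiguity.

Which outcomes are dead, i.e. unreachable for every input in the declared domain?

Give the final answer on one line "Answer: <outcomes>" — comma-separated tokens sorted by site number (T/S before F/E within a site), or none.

running all 110 domain inputs and tallying outcomes:
  B7=T: unreachable across the whole domain -> dead
  B8=E: unreachable across the whole domain -> dead
  reachable outcomes have witnesses, e.g. B1=T (e.g. n=3, z=3), B1=F (e.g. n=0, z=3), B2=T (e.g. n=0, z=3), B2=F (e.g. n=8, z=3)

Answer: B7=T, B8=E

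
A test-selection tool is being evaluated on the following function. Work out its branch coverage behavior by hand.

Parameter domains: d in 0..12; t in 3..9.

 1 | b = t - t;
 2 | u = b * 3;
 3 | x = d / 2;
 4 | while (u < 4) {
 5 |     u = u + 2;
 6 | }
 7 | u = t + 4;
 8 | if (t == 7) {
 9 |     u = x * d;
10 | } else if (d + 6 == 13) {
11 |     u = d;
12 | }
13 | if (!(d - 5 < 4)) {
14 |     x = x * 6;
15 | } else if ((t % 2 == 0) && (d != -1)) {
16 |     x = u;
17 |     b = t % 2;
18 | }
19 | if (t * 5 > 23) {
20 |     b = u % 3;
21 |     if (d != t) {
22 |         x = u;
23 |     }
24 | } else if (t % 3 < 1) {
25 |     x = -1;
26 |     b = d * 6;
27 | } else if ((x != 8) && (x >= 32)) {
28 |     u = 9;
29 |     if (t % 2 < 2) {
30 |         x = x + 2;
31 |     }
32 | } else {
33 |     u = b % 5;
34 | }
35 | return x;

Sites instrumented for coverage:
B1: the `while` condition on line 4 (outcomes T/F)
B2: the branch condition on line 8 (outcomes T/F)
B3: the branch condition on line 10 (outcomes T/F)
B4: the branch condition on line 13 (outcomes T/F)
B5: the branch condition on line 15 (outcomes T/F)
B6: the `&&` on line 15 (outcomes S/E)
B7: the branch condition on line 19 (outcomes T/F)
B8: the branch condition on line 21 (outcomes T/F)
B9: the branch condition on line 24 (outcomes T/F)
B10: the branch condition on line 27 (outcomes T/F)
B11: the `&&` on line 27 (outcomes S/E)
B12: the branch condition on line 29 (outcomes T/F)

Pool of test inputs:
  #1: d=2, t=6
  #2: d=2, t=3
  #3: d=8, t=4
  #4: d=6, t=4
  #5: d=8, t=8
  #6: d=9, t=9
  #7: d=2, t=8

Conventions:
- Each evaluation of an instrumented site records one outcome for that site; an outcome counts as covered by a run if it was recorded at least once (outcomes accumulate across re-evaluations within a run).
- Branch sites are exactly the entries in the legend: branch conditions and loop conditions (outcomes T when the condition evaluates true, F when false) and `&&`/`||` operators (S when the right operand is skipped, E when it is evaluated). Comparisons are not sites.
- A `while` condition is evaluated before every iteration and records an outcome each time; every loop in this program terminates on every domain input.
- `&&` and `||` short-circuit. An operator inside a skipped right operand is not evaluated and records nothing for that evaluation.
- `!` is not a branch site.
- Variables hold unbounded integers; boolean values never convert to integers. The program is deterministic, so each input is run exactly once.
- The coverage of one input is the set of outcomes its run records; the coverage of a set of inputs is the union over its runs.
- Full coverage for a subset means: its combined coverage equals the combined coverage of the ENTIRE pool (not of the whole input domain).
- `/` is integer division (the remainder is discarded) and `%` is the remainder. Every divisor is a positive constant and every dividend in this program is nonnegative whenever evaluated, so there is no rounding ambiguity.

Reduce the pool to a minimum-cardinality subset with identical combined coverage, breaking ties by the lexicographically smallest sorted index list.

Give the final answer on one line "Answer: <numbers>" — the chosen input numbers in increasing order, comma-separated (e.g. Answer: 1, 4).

#1 (d=2, t=6) -> B1->T, B1->T, B1->F, B2->F, B3->F, B4->F, B6->E, B5->T, B7->T, B8->T; covered: B1=T, B1=F, B2=F, B3=F, B4=F, B5=T, B6=E, B7=T, B8=T
#2 (d=2, t=3) -> B1->T, B1->T, B1->F, B2->F, B3->F, B4->F, B6->S, B5->F, B7->F, B9->T; covered: B1=T, B1=F, B2=F, B3=F, B4=F, B5=F, B6=S, B7=F, B9=T
#3 (d=8, t=4) -> B1->T, B1->T, B1->F, B2->F, B3->F, B4->F, B6->E, B5->T, B7->F, B9->F, B11->S, B10->F; covered: B1=T, B1=F, B2=F, B3=F, B4=F, B5=T, B6=E, B7=F, B9=F, B10=F, B11=S
#4 (d=6, t=4) -> B1->T, B1->T, B1->F, B2->F, B3->F, B4->F, B6->E, B5->T, B7->F, B9->F, B11->S, B10->F; covered: B1=T, B1=F, B2=F, B3=F, B4=F, B5=T, B6=E, B7=F, B9=F, B10=F, B11=S
#5 (d=8, t=8) -> B1->T, B1->T, B1->F, B2->F, B3->F, B4->F, B6->E, B5->T, B7->T, B8->F; covered: B1=T, B1=F, B2=F, B3=F, B4=F, B5=T, B6=E, B7=T, B8=F
#6 (d=9, t=9) -> B1->T, B1->T, B1->F, B2->F, B3->F, B4->T, B7->T, B8->F; covered: B1=T, B1=F, B2=F, B3=F, B4=T, B7=T, B8=F
#7 (d=2, t=8) -> B1->T, B1->T, B1->F, B2->F, B3->F, B4->F, B6->E, B5->T, B7->T, B8->T; covered: B1=T, B1=F, B2=F, B3=F, B4=F, B5=T, B6=E, B7=T, B8=T
the full pool covers 18 outcomes: B1=T, B1=F, B2=F, B3=F, B4=T, B4=F, B5=T, B5=F, B6=S, B6=E, B7=T, B7=F, B8=T, B8=F, B9=T, B9=F, B10=F, B11=S
size 1 is not enough: best union over all size-1 subsets is 11/18
size 2 is not enough: best union over all size-2 subsets is 14/18
size 3 is not enough: best union over all size-3 subsets is 17/18
the canonical winner is {1, 2, 3, 6}: size 4, full 18-outcome coverage, earliest index list among size-4 covers

Answer: 1, 2, 3, 6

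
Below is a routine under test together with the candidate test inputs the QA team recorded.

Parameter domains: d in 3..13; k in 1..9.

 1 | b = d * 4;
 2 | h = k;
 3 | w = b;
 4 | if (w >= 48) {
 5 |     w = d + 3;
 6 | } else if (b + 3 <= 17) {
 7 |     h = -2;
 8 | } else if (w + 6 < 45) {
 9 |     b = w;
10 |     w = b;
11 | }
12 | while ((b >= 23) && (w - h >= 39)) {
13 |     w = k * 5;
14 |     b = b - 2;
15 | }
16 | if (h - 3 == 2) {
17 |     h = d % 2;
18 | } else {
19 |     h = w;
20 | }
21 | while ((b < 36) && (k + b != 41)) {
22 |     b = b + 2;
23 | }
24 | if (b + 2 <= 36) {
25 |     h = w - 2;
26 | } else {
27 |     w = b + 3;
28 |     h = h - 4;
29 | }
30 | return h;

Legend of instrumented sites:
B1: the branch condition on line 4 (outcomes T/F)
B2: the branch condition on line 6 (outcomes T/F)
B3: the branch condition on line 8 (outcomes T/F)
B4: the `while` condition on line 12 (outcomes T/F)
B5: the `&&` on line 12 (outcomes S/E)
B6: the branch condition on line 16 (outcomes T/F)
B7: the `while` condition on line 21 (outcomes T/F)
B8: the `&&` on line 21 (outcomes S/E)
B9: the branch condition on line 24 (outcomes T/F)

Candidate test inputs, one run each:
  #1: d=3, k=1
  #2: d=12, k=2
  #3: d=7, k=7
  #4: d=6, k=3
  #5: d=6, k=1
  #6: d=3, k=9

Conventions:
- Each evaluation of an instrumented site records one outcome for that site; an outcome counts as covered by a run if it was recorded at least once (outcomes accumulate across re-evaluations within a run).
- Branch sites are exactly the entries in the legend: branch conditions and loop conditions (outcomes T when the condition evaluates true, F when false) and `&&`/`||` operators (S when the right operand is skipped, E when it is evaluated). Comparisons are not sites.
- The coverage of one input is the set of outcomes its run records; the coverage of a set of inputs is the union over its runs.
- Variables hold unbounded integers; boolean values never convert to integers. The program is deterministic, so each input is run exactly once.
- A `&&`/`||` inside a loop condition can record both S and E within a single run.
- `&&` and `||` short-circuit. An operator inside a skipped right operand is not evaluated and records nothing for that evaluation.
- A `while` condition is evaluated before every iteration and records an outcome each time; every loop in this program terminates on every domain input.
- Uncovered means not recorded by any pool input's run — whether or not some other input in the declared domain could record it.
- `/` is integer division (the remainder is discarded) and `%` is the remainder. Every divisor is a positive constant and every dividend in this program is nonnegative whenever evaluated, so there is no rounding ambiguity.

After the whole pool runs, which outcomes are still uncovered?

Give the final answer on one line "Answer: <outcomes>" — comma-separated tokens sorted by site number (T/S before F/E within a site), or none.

test 1 (d=3, k=1) fires B1->F, B2->T, B5->S, B4->F, B6->F, B8->E, B7->T, B8->E, B7->T, B8->E, B7->T, B8->E, B7->T, B8->E, ...; hits B1=F, B2=T, B4=F, B5=S, B6=F, B7=T, B7=F, B8=S, B8=E, B9=F
test 2 (d=12, k=2) fires B1->T, B5->E, B4->F, B6->F, B8->S, B7->F, B9->F; hits B1=T, B4=F, B5=E, B6=F, B7=F, B8=S, B9=F
test 3 (d=7, k=7) fires B1->F, B2->F, B3->T, B5->E, B4->F, B6->F, B8->E, B7->T, B8->E, B7->T, B8->E, B7->T, B8->E, B7->F, ...; hits B1=F, B2=F, B3=T, B4=F, B5=E, B6=F, B7=T, B7=F, B8=E, B9=T
test 4 (d=6, k=3) fires B1->F, B2->F, B3->T, B5->E, B4->F, B6->F, B8->E, B7->T, B8->E, B7->T, B8->E, B7->T, B8->E, B7->T, ...; hits B1=F, B2=F, B3=T, B4=F, B5=E, B6=F, B7=T, B7=F, B8=S, B8=E, B9=F
test 5 (d=6, k=1) fires B1->F, B2->F, B3->T, B5->E, B4->F, B6->F, B8->E, B7->T, B8->E, B7->T, B8->E, B7->T, B8->E, B7->T, ...; hits B1=F, B2=F, B3=T, B4=F, B5=E, B6=F, B7=T, B7=F, B8=S, B8=E, B9=F
test 6 (d=3, k=9) fires B1->F, B2->T, B5->S, B4->F, B6->F, B8->E, B7->T, B8->E, B7->T, B8->E, B7->T, B8->E, B7->T, B8->E, ...; hits B1=F, B2=T, B4=F, B5=S, B6=F, B7=T, B7=F, B8=E, B9=T
union over the pool: B1=T, B1=F, B2=T, B2=F, B3=T, B4=F, B5=S, B5=E, B6=F, B7=T, B7=F, B8=S, B8=E, B9=T, B9=F
uncovered (3 of 18): B3=F, B4=T, B6=T

Answer: B3=F, B4=T, B6=T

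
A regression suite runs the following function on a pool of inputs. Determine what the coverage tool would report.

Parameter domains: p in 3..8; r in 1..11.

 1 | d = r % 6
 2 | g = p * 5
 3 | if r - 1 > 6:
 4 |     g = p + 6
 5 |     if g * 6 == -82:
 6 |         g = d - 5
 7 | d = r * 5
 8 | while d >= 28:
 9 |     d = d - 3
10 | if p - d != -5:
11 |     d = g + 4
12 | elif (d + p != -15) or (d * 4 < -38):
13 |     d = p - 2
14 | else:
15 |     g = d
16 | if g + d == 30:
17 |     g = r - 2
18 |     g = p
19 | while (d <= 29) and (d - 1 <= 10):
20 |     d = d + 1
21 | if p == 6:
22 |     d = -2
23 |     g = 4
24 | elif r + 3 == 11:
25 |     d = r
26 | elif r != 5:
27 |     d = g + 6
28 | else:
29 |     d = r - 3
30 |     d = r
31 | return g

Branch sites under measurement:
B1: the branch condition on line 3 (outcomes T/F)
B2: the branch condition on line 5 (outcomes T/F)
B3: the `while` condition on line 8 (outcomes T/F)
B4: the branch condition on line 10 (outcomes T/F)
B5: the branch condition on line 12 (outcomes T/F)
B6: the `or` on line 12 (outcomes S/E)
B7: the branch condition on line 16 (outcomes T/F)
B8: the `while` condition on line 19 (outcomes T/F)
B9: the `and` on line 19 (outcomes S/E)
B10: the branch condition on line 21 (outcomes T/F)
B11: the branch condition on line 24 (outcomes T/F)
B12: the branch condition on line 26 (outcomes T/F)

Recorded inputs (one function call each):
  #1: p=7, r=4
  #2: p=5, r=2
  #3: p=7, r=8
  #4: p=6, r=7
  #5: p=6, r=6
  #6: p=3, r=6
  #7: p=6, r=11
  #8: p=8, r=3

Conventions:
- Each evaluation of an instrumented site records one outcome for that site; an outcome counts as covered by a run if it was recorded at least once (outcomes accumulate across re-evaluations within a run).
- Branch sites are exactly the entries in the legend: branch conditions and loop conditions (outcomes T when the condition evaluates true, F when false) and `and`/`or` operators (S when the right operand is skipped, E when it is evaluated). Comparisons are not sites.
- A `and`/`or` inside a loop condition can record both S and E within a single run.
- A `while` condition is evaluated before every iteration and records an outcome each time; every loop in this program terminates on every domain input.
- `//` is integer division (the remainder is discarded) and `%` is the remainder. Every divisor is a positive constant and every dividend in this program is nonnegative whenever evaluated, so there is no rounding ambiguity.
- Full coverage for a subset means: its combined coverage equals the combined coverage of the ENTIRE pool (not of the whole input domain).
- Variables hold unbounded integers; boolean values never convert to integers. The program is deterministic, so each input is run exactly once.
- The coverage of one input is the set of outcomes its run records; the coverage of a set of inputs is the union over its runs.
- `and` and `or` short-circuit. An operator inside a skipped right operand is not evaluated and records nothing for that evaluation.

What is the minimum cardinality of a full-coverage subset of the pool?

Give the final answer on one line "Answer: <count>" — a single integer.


input #1, p=7, r=4: outcomes B1=F, B3=F, B4=T, B7=F, B8=F, B9=S, B10=F, B11=F, B12=T
input #2, p=5, r=2: outcomes B1=F, B3=F, B4=F, B5=T, B6=S, B7=F, B8=T, B8=F, B9=E, B10=F, B11=F, B12=T
input #3, p=7, r=8: outcomes B1=T, B2=F, B3=T, B3=F, B4=T, B7=T, B8=F, B9=E, B10=F, B11=T
input #4, p=6, r=7: outcomes B1=F, B3=T, B3=F, B4=T, B7=F, B8=F, B9=S, B10=T
input #5, p=6, r=6: outcomes B1=F, B3=T, B3=F, B4=T, B7=F, B8=F, B9=S, B10=T
input #6, p=3, r=6: outcomes B1=F, B3=T, B3=F, B4=T, B7=F, B8=F, B9=E, B10=F, B11=F, B12=T
input #7, p=6, r=11: outcomes B1=T, B2=F, B3=T, B3=F, B4=T, B7=F, B8=F, B9=E, B10=T
input #8, p=8, r=3: outcomes B1=F, B3=F, B4=T, B7=F, B8=F, B9=S, B10=F, B11=F, B12=T
pool-wide coverage (20 outcomes): B1=T, B1=F, B2=F, B3=T, B3=F, B4=T, B4=F, B5=T, B6=S, B7=T, B7=F, B8=T, B8=F, B9=S, B9=E, B10=T, B10=F, B11=T, B11=F, B12=T
every size-1 subset falls short of the 20 outcomes (best: 12/20)
every size-2 subset falls short of the 20 outcomes (best: 18/20)
the canonical winner is {2, 3, 4}: size 3, full 20-outcome coverage, earliest index list among size-3 covers
Answer: 3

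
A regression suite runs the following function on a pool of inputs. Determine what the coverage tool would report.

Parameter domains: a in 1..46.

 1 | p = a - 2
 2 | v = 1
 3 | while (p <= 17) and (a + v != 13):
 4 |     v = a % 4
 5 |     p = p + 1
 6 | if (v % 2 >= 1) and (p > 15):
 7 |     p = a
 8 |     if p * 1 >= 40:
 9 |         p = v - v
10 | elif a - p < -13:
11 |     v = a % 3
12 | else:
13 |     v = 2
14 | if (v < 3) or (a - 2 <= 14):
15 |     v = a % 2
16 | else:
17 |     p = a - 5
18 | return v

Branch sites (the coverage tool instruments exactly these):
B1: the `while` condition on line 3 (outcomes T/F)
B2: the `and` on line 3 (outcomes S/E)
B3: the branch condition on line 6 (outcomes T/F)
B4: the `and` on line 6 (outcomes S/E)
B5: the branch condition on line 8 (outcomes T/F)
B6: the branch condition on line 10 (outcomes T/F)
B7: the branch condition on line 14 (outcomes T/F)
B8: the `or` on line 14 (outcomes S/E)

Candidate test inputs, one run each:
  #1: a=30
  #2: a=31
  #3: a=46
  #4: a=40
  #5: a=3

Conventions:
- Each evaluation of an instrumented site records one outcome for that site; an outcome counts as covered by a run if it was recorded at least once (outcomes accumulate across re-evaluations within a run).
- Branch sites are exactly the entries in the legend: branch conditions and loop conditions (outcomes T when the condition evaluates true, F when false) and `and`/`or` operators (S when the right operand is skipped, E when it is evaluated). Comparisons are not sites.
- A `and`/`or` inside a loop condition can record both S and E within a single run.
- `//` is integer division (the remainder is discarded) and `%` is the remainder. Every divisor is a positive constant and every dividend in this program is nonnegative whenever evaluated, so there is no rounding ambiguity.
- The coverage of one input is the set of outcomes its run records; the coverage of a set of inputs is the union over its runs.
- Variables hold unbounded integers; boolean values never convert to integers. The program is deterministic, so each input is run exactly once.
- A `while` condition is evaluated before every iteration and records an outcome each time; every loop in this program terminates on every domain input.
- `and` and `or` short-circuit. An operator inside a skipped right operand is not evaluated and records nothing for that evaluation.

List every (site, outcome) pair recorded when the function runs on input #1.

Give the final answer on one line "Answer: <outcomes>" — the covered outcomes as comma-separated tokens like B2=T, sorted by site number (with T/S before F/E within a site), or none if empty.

Event log for input #1 (a=30):
  B2->S, B1->F, B4->E, B3->T, B5->F, B8->S, B7->T
distinct outcomes covered: B1=F, B2=S, B3=T, B4=E, B5=F, B7=T, B8=S

Answer: B1=F, B2=S, B3=T, B4=E, B5=F, B7=T, B8=S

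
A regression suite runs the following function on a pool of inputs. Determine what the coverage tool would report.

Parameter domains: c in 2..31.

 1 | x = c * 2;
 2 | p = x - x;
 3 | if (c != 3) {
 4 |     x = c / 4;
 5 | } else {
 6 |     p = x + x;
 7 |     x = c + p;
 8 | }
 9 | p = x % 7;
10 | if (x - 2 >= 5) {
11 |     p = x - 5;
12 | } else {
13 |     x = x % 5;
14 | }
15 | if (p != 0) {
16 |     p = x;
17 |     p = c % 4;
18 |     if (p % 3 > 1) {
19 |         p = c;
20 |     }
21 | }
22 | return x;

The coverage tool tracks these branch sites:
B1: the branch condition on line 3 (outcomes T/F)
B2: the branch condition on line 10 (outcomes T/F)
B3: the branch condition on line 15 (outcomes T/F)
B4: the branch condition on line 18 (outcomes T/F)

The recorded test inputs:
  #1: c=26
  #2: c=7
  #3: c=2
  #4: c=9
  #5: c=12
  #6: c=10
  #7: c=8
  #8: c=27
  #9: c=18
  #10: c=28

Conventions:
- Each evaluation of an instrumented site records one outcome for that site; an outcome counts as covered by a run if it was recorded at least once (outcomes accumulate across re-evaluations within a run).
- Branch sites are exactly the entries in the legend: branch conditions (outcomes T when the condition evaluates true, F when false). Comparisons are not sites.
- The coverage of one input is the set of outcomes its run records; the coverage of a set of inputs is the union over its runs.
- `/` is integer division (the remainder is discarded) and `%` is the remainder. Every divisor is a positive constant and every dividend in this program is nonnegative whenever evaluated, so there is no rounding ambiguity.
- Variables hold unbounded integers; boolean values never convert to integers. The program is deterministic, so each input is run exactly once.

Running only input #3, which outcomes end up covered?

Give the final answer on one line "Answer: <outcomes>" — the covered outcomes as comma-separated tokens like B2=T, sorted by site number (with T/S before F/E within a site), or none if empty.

Event log for input #3 (c=2):
  B1->T, B2->F, B3->F
as a set, this run covers: B1=T, B2=F, B3=F

Answer: B1=T, B2=F, B3=F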